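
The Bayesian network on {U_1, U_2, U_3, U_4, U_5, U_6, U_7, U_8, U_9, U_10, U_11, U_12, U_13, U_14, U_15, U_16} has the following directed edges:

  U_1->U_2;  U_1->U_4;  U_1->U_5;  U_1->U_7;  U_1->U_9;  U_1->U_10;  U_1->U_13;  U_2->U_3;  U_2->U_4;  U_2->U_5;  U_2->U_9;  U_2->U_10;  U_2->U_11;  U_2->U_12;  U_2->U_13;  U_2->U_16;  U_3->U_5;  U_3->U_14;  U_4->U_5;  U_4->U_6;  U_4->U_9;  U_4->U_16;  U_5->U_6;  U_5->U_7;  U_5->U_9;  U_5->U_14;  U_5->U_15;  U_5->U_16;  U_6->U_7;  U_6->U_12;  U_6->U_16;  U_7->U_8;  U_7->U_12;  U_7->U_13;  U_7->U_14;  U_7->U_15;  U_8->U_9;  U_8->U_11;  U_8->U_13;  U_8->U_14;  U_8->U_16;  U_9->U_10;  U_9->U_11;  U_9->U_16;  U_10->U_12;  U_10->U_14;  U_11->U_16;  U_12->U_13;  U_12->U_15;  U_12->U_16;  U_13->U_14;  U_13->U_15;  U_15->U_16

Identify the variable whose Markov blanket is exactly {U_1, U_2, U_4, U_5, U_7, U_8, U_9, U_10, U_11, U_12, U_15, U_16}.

U_6

The target node must have every member of {U_1, U_2, U_4, U_5, U_7, U_8, U_9, U_10, U_11, U_12, U_15, U_16} as a parent, child, or co-parent, and no others.
Parents of U_6: U_4, U_5; children: U_7, U_12, U_16; co-parents: U_1, U_2, U_4, U_5, U_7, U_8, U_9, U_10, U_11, U_12, U_15.
These exactly cover the given set, so the node is U_6.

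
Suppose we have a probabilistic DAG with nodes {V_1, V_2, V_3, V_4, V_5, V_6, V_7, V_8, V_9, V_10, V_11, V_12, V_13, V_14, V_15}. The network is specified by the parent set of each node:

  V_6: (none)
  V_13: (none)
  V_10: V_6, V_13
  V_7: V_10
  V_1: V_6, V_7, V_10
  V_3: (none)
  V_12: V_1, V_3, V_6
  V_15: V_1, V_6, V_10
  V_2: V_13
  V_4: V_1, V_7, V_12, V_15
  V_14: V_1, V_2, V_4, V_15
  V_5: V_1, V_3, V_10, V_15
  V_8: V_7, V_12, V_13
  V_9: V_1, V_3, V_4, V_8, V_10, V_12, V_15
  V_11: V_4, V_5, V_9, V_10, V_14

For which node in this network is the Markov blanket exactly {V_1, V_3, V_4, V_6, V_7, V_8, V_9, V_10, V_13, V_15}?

The target node must have every member of {V_1, V_3, V_4, V_6, V_7, V_8, V_9, V_10, V_13, V_15} as a parent, child, or co-parent, and no others.
Parents of V_12: V_1, V_3, V_6; children: V_4, V_8, V_9; co-parents: V_1, V_3, V_4, V_7, V_8, V_10, V_13, V_15.
These exactly cover the given set, so the node is V_12.

V_12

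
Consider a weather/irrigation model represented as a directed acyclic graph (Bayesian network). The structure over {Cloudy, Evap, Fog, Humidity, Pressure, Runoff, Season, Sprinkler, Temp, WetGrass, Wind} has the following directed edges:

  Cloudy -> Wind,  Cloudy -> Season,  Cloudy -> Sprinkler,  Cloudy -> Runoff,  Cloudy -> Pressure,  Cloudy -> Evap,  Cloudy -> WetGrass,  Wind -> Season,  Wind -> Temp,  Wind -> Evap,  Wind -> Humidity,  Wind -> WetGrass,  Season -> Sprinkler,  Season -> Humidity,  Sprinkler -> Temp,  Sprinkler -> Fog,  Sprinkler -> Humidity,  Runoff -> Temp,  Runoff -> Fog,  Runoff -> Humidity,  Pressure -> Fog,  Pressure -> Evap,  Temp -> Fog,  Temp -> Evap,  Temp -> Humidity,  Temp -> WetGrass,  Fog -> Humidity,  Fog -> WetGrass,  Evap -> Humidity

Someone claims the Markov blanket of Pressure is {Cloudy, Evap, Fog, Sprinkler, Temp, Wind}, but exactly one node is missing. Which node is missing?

The Markov blanket of a node is its parents, its children, and the other parents of its children.
Children of Pressure: Evap, Fog.
Pa(Pressure) = {Cloudy}.
For each child, the remaining parents (spouses of Pressure):
  Fog: Runoff, Sprinkler, Temp
  Evap: Cloudy, Temp, Wind
MB(Pressure) = {Cloudy, Evap, Fog, Runoff, Sprinkler, Temp, Wind}.
Comparing with the claimed set, Runoff is missing.

Runoff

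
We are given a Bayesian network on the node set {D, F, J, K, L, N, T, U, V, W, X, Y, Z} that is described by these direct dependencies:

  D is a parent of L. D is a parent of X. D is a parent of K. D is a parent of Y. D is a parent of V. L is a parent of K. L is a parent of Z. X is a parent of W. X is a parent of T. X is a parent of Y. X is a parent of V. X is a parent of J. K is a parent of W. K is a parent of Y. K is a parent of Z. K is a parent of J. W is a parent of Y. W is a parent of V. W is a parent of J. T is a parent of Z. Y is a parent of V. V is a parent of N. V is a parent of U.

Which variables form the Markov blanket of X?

By definition, MB(X) is built from X's parents, X's children, and the co-parents of X.
Children of X: J, T, V, W, Y.
X's parents: D.
Parents of each child, excluding X:
  W's other parent is K.
  T: no additional parents.
  parents(Y) \ {X} = {D, K, W}.
  V also has parents D, W, Y.
  parents(J) \ {X} = {K, W}.
Taking the union gives {D, J, K, T, V, W, Y}.

{D, J, K, T, V, W, Y}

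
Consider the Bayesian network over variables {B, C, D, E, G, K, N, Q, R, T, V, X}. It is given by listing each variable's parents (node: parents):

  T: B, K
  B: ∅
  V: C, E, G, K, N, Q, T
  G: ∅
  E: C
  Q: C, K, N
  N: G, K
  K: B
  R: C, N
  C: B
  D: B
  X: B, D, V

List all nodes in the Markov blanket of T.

T has parents B, K.
T has child V.
For each child, the remaining parents (spouses of T):
  V: C, E, G, K, N, Q
Taking the union gives {B, C, E, G, K, N, Q, V}.

{B, C, E, G, K, N, Q, V}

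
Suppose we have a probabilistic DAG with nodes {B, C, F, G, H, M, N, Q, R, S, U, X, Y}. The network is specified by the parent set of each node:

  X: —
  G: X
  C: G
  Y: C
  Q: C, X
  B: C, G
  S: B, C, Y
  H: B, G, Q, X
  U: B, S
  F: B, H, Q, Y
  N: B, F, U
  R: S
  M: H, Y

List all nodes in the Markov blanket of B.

{C, F, G, H, N, Q, S, U, X, Y}

By definition, MB(B) is built from B's parents, B's children, and the co-parents of B.
B has parents C, G.
B has children F, H, N, S, U.
Parents of each child, excluding B:
  parents(S) \ {B} = {C, Y}.
  H's other parents are G, Q, X.
  parents(U) \ {B} = {S}.
  F's other parents are H, Q, Y.
  N also has parents F, U.
MB(B) = {C, F, G, H, N, Q, S, U, X, Y}.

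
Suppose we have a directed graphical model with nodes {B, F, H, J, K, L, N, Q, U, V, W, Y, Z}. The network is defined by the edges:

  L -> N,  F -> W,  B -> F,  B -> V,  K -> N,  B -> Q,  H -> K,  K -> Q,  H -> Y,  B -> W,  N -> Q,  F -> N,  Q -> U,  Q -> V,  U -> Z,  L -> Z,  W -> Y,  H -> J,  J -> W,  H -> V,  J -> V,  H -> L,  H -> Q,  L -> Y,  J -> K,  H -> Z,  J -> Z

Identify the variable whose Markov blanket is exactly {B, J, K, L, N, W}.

The target node must have every member of {B, J, K, L, N, W} as a parent, child, or co-parent, and no others.
Parents of F: B; children: N, W; co-parents: B, J, K, L.
These exactly cover the given set, so the node is F.

F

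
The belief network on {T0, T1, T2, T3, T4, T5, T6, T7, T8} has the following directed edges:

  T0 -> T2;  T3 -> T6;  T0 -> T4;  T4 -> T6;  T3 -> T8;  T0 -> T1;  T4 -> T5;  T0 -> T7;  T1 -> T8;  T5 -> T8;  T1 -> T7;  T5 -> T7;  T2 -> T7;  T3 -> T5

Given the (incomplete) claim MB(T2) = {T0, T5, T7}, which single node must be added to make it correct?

T1

Parents of T2: T0.
Children of T2: T7.
Other parents of T2's children:
  T7 also has parents T0, T1, T5.
MB(T2) = {T0, T1, T5, T7}.
Comparing with the claimed set, T1 is missing.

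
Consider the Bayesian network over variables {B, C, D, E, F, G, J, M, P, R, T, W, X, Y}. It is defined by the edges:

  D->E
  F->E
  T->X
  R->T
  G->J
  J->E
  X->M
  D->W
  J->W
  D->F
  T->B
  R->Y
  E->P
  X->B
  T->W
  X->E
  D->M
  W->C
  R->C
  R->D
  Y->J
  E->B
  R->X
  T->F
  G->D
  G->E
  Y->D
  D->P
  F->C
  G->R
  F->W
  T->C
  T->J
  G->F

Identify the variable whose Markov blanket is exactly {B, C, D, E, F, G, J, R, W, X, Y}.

T

The target node must have every member of {B, C, D, E, F, G, J, R, W, X, Y} as a parent, child, or co-parent, and no others.
Parents of T: R; children: B, C, F, J, W, X; co-parents: D, E, F, G, J, R, W, X, Y.
These exactly cover the given set, so the node is T.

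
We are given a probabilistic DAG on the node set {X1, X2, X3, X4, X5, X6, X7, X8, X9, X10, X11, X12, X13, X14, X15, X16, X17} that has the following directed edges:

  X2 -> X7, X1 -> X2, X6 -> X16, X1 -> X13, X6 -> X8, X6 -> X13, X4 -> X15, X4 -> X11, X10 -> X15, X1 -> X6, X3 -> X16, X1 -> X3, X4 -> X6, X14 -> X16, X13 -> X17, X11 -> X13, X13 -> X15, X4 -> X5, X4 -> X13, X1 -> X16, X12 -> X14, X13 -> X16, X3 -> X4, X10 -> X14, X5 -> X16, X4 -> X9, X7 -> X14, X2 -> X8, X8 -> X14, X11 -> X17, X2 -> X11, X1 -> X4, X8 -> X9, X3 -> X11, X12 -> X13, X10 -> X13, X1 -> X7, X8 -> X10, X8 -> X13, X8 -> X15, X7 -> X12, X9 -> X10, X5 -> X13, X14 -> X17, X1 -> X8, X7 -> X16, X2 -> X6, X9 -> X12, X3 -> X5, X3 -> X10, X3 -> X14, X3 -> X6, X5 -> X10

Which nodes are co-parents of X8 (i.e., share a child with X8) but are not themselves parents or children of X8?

Children of X8: X9, X10, X13, X14, X15.
  X9 also has parent X4.
  X10 also has parents X3, X5, X9.
  X13 also has parents X1, X4, X5, X6, X10, X11, X12.
  parents(X14) \ {X8} = {X3, X7, X10, X12}.
  X15 also has parents X4, X10, X13.
Excluding nodes already adjacent to X8 (X1, X2, X6, X9, X10, X13, X14, X15), the co-parent-only contribution is {X3, X4, X5, X7, X11, X12}.

{X3, X4, X5, X7, X11, X12}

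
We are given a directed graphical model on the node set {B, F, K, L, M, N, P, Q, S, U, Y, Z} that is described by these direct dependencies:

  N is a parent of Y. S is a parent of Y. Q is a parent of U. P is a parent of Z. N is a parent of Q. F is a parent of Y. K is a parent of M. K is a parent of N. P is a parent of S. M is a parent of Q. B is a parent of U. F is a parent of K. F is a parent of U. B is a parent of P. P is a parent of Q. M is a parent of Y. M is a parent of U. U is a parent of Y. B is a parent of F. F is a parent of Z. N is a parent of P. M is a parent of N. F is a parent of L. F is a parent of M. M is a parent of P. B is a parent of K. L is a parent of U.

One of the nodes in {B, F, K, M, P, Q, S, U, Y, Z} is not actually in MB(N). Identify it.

Z

A node's Markov blanket = Pa ∪ Ch ∪ (parents of Ch other than the node itself).
N has parents K, M.
Ch(N) = {P, Q, Y}.
Other parents of N's children:
  P: B, M
  Q: M, P
  Y: F, M, S, U
MB(N) = {B, F, K, M, P, Q, S, U, Y}.
Z is neither a parent, child, nor co-parent of N, so it does not belong.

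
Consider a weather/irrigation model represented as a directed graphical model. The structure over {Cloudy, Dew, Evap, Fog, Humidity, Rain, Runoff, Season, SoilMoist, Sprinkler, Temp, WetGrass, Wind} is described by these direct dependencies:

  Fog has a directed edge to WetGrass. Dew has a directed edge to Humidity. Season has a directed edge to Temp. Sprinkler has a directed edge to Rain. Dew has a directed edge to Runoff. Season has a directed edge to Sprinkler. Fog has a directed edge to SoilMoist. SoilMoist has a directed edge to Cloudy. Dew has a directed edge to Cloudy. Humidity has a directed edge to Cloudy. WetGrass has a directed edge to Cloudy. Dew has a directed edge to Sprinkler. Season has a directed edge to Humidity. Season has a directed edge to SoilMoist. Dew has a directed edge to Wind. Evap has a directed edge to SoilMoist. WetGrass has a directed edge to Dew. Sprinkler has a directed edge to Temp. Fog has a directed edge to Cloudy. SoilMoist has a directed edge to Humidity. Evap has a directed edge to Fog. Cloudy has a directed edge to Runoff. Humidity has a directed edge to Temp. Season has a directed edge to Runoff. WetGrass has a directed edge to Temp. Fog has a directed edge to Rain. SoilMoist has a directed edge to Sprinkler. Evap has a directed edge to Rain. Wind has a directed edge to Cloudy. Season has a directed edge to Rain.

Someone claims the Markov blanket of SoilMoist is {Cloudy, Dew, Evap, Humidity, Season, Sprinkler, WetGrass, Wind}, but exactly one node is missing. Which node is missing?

Fog

SoilMoist's parents: Evap, Fog, Season.
Ch(SoilMoist) = {Cloudy, Humidity, Sprinkler}.
Other parents of SoilMoist's children:
  Humidity's other parents are Dew, Season.
  Cloudy also has parents Dew, Fog, Humidity, WetGrass, Wind.
  Sprinkler also has parents Dew, Season.
MB(SoilMoist) = {Cloudy, Dew, Evap, Fog, Humidity, Season, Sprinkler, WetGrass, Wind}.
Comparing with the claimed set, Fog is missing.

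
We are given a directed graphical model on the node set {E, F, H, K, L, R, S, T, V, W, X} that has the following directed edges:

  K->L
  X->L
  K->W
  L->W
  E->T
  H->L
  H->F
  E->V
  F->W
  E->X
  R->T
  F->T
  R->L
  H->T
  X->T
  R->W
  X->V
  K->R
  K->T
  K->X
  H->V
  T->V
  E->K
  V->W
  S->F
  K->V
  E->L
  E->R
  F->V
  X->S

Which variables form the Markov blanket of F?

{E, H, K, L, R, S, T, V, W, X}

Ch(F) = {T, V, W}.
Parents of F: H, S.
Other parents of F's children:
  parents(T) \ {F} = {E, H, K, R, X}.
  V's other parents are E, H, K, T, X.
  W's other parents are K, L, R, V.
So the Markov blanket of F is {E, H, K, L, R, S, T, V, W, X}.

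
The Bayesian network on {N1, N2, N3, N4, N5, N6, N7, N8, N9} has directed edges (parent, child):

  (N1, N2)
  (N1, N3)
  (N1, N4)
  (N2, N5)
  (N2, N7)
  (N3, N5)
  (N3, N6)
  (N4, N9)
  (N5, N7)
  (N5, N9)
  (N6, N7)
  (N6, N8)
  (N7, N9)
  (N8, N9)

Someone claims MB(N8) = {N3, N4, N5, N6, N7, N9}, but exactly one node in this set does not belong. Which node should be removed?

A node's Markov blanket = Pa ∪ Ch ∪ (parents of Ch other than the node itself).
Parents of N8: N6.
N8's children: N9.
Parents of each child, excluding N8:
  parents(N9) \ {N8} = {N4, N5, N7}.
MB(N8) = {N4, N5, N6, N7, N9}.
N3 is neither a parent, child, nor co-parent of N8, so it does not belong.

N3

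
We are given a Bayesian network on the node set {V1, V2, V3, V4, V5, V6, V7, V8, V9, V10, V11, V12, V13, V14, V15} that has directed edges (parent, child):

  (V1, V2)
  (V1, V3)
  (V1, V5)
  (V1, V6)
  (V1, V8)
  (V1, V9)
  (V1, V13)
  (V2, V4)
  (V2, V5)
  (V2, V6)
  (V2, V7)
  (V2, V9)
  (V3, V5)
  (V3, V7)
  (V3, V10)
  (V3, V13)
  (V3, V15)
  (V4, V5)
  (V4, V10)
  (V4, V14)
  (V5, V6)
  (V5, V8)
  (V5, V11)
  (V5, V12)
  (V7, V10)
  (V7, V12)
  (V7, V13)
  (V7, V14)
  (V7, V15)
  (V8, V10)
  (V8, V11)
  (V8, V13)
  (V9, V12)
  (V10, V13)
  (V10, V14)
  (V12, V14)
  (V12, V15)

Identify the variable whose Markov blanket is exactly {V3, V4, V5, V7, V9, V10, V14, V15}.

The target node must have every member of {V3, V4, V5, V7, V9, V10, V14, V15} as a parent, child, or co-parent, and no others.
Parents of V12: V5, V7, V9; children: V14, V15; co-parents: V3, V4, V7, V10.
These exactly cover the given set, so the node is V12.

V12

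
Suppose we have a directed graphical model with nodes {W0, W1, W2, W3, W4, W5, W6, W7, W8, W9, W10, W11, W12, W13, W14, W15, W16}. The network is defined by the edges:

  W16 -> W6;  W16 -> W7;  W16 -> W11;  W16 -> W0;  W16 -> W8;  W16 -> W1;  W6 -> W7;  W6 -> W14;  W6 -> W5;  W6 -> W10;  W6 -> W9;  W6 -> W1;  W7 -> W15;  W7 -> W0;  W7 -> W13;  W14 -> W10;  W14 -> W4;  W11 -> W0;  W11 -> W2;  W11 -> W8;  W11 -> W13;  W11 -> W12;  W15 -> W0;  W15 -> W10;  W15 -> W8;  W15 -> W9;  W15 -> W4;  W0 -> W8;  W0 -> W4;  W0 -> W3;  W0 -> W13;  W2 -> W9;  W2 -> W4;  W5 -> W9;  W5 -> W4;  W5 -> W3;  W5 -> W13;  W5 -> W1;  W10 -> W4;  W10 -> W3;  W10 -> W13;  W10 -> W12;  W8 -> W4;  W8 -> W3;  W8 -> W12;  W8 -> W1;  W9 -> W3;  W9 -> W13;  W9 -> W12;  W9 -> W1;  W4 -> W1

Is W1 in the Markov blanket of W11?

No

W11 has parent W16.
Ch(W11) = {W0, W2, W8, W12, W13}.
Co-parents of W11 (other parents of its children):
  W0's other parents are W7, W15, W16.
  W2: no additional parents.
  parents(W8) \ {W11} = {W0, W15, W16}.
  W13 also has parents W0, W5, W7, W9, W10.
  parents(W12) \ {W11} = {W8, W9, W10}.
MB(W11) = {W0, W2, W5, W7, W8, W9, W10, W12, W13, W15, W16}; W1 is not in this set.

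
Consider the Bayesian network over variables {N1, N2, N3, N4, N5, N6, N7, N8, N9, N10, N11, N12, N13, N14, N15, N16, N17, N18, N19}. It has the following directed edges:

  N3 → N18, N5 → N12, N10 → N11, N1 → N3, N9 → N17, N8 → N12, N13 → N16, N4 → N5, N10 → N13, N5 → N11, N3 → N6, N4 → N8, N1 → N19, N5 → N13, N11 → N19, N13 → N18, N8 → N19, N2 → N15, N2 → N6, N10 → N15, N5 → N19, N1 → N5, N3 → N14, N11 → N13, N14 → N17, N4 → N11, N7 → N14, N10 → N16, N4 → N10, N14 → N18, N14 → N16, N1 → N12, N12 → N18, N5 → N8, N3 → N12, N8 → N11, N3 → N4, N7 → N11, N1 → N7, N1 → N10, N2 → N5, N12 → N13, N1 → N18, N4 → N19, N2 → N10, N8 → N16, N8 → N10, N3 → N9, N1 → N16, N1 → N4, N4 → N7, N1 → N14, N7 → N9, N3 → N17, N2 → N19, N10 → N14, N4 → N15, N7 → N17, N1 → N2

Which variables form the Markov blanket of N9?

By definition, MB(N9) is built from N9's parents, N9's children, and the co-parents of N9.
N9 has child N17.
N9 has parents N3, N7.
Parents of each child, excluding N9:
  parents(N17) \ {N9} = {N3, N7, N14}.
Union: {N3, N7} ∪ {N17} ∪ {N3, N7, N14} = {N3, N7, N14, N17}.

{N3, N7, N14, N17}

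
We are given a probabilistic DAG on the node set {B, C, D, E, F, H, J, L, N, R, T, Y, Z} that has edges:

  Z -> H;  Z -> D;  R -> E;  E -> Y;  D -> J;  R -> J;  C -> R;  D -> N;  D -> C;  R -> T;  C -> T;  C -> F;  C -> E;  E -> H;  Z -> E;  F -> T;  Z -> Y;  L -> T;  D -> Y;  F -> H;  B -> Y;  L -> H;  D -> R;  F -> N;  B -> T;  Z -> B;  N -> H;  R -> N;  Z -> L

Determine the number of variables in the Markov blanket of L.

9

L's parents: Z.
L's children: H, T.
For each child, the remaining parents (spouses of L):
  T also has parents B, C, F, R.
  parents(H) \ {L} = {E, F, N, Z}.
MB(L) = {B, C, E, F, H, N, R, T, Z}, which has 9 nodes.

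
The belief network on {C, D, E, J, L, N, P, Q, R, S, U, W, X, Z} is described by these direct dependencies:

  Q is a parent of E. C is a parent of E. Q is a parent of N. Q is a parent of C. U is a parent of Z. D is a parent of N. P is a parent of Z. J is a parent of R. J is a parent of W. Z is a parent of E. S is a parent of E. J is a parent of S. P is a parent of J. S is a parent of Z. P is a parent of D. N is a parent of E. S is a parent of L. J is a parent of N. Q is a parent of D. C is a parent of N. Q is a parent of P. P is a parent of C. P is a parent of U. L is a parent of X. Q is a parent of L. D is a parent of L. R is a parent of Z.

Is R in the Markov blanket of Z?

R is a parent of Z.
So R ∈ MB(Z).

Yes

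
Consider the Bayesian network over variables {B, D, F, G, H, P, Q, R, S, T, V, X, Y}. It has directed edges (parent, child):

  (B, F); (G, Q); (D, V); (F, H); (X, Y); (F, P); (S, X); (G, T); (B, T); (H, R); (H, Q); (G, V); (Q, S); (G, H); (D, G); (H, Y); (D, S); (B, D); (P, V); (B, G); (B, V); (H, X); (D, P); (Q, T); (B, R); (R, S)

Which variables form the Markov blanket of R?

Recall MB(v) = parents ∪ children ∪ spouses, where spouses are the other parents of v's children.
R has child S.
R's parents: B, H.
Parents of each child, excluding R:
  S's other parents are D, Q.
So the Markov blanket of R is {B, D, H, Q, S}.

{B, D, H, Q, S}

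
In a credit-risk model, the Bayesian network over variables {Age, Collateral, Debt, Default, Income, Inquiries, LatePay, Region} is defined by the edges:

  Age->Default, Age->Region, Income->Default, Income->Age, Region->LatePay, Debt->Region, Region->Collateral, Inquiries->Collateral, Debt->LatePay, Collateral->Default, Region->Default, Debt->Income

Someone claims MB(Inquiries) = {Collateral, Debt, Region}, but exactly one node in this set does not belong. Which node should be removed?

Debt

By definition, MB(Inquiries) is built from Inquiries's parents, Inquiries's children, and the co-parents of Inquiries.
Inquiries's parents: none.
Inquiries's children: Collateral.
Other parents of Inquiries's children:
  Collateral: Region
MB(Inquiries) = {Collateral, Region}.
Debt is neither a parent, child, nor co-parent of Inquiries, so it does not belong.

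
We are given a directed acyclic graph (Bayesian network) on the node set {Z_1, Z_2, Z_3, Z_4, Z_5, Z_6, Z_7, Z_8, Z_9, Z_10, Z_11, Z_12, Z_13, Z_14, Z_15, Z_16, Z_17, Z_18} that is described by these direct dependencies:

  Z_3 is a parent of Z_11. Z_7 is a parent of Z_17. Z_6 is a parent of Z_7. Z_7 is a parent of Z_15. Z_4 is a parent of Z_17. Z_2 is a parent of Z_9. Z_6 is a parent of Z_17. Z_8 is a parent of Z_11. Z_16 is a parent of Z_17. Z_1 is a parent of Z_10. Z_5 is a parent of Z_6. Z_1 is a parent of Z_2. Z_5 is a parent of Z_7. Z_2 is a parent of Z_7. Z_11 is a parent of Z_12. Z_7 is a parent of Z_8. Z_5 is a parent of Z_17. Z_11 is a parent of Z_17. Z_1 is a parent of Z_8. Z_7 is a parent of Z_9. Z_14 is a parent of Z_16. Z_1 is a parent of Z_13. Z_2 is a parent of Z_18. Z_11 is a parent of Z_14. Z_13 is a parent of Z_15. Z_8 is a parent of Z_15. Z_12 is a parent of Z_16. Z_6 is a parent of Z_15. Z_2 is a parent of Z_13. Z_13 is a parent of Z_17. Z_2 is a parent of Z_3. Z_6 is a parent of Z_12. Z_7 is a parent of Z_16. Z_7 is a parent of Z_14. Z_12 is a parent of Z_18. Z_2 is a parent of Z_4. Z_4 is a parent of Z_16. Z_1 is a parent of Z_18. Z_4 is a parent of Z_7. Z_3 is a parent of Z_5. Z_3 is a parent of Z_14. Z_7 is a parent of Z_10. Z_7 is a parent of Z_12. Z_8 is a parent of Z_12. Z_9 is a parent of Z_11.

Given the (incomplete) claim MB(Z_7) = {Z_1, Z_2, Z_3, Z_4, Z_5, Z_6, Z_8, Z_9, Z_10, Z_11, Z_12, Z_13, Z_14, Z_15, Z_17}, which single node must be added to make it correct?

Z_16

A node's Markov blanket = Pa ∪ Ch ∪ (parents of Ch other than the node itself).
Pa(Z_7) = {Z_2, Z_4, Z_5, Z_6}.
Z_7 has children Z_8, Z_9, Z_10, Z_12, Z_14, Z_15, Z_16, Z_17.
Co-parents of Z_7 (other parents of its children):
  Z_8 also has parent Z_1.
  parents(Z_9) \ {Z_7} = {Z_2}.
  parents(Z_10) \ {Z_7} = {Z_1}.
  Z_12's other parents are Z_6, Z_8, Z_11.
  Z_14 also has parents Z_3, Z_11.
  Z_15's other parents are Z_6, Z_8, Z_13.
  parents(Z_16) \ {Z_7} = {Z_4, Z_12, Z_14}.
  Z_17's other parents are Z_4, Z_5, Z_6, Z_11, Z_13, Z_16.
MB(Z_7) = {Z_1, Z_2, Z_3, Z_4, Z_5, Z_6, Z_8, Z_9, Z_10, Z_11, Z_12, Z_13, Z_14, Z_15, Z_16, Z_17}.
Comparing with the claimed set, Z_16 is missing.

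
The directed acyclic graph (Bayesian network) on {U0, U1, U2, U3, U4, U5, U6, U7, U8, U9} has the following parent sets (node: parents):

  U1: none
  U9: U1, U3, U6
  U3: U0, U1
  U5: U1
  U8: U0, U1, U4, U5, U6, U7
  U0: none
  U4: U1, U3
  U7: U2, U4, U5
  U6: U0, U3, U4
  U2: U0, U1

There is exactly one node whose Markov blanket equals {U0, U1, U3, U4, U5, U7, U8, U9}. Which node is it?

The target node must have every member of {U0, U1, U3, U4, U5, U7, U8, U9} as a parent, child, or co-parent, and no others.
Parents of U6: U0, U3, U4; children: U8, U9; co-parents: U0, U1, U3, U4, U5, U7.
These exactly cover the given set, so the node is U6.

U6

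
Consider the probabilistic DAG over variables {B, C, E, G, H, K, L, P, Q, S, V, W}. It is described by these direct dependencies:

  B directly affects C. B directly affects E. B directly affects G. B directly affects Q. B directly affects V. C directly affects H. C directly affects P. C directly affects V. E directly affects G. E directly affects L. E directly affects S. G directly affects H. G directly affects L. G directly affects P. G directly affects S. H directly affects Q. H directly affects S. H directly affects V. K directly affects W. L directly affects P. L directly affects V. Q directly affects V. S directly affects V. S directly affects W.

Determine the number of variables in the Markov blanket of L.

9

Parents of L: E, G.
Ch(L) = {P, V}.
Other parents of L's children:
  P's other parents are C, G.
  V's other parents are B, C, H, Q, S.
MB(L) = {B, C, E, G, H, P, Q, S, V}, which has 9 nodes.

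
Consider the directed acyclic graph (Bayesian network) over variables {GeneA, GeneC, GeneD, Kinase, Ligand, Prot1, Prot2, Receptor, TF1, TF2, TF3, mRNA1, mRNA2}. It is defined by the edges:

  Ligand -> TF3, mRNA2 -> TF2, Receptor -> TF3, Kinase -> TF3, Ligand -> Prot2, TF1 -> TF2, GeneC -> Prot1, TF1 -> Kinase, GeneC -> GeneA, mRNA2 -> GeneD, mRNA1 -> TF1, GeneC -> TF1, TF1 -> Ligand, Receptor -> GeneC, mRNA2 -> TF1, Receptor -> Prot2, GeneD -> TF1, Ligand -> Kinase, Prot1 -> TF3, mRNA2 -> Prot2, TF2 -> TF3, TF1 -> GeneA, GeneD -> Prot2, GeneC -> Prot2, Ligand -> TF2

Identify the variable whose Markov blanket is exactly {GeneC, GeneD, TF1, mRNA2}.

The target node must have every member of {GeneC, GeneD, TF1, mRNA2} as a parent, child, or co-parent, and no others.
Parents of mRNA1: none; children: TF1; co-parents: GeneC, GeneD, mRNA2.
These exactly cover the given set, so the node is mRNA1.

mRNA1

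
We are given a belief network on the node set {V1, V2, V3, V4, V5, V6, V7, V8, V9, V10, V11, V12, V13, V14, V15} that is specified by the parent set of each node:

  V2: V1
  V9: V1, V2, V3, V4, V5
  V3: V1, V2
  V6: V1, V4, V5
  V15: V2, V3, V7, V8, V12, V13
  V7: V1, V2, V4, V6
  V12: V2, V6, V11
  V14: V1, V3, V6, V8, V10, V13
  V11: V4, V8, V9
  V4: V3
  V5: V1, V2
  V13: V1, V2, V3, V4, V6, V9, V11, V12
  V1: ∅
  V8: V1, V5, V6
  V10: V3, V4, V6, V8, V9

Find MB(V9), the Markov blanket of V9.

{V1, V2, V3, V4, V5, V6, V8, V10, V11, V12, V13}

The Markov blanket of a node is its parents, its children, and the other parents of its children.
V9's parents: V1, V2, V3, V4, V5.
Children of V9: V10, V11, V13.
For each child, the remaining parents (spouses of V9):
  V10 also has parents V3, V4, V6, V8.
  V11 also has parents V4, V8.
  parents(V13) \ {V9} = {V1, V2, V3, V4, V6, V11, V12}.
So the Markov blanket of V9 is {V1, V2, V3, V4, V5, V6, V8, V10, V11, V12, V13}.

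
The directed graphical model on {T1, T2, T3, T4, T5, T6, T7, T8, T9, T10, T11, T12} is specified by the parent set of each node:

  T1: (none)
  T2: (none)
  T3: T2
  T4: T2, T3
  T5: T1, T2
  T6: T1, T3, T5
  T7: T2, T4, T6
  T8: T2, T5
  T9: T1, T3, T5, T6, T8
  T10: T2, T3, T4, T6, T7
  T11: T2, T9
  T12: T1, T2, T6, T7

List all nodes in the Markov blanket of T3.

{T1, T2, T4, T5, T6, T7, T8, T9, T10}

A node's Markov blanket = Pa ∪ Ch ∪ (parents of Ch other than the node itself).
T3 has children T4, T6, T9, T10.
Parents of T3: T2.
Other parents of T3's children:
  parents(T4) \ {T3} = {T2}.
  T6 also has parents T1, T5.
  T9 also has parents T1, T5, T6, T8.
  parents(T10) \ {T3} = {T2, T4, T6, T7}.
Taking the union gives {T1, T2, T4, T5, T6, T7, T8, T9, T10}.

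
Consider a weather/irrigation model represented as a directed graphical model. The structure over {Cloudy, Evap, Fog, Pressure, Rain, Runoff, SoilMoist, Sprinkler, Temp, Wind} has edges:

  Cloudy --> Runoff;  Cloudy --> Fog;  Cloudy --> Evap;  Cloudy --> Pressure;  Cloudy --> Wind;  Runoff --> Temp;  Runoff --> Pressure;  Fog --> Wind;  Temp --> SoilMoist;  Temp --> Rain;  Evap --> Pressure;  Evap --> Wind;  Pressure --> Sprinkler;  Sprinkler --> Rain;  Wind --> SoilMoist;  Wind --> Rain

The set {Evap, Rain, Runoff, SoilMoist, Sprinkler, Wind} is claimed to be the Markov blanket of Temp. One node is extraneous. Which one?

By definition, MB(Temp) is built from Temp's parents, Temp's children, and the co-parents of Temp.
Temp has children Rain, SoilMoist.
Pa(Temp) = {Runoff}.
For each child, the remaining parents (spouses of Temp):
  SoilMoist: Wind
  Rain: Sprinkler, Wind
MB(Temp) = {Rain, Runoff, SoilMoist, Sprinkler, Wind}.
Evap is neither a parent, child, nor co-parent of Temp, so it does not belong.

Evap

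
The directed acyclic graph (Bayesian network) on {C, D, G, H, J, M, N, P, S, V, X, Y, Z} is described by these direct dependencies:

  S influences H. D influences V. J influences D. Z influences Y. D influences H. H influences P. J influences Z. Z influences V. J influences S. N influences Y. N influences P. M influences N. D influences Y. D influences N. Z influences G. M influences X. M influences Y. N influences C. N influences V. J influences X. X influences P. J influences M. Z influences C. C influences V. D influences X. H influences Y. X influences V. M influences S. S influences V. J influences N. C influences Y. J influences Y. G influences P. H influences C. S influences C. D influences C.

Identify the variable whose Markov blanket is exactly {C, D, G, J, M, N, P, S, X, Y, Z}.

The target node must have every member of {C, D, G, J, M, N, P, S, X, Y, Z} as a parent, child, or co-parent, and no others.
Parents of H: D, S; children: C, P, Y; co-parents: C, D, G, J, M, N, S, X, Z.
These exactly cover the given set, so the node is H.

H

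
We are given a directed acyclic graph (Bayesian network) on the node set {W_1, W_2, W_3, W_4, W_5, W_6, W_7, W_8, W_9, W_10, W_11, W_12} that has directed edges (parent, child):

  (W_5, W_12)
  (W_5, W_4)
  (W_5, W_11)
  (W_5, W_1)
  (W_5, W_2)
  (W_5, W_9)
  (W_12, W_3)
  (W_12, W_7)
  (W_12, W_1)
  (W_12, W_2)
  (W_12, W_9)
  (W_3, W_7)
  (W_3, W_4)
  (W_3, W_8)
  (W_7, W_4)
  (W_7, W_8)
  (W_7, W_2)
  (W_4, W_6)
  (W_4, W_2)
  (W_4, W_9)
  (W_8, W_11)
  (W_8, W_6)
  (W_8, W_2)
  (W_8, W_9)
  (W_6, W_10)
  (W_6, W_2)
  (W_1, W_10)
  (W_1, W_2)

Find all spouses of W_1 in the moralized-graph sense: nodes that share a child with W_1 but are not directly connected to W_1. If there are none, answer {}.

Children of W_1: W_2, W_10.
  W_10's other parent is W_6.
  parents(W_2) \ {W_1} = {W_4, W_5, W_6, W_7, W_8, W_12}.
Excluding nodes already adjacent to W_1 (W_2, W_5, W_10, W_12), the co-parent-only contribution is {W_4, W_6, W_7, W_8}.

{W_4, W_6, W_7, W_8}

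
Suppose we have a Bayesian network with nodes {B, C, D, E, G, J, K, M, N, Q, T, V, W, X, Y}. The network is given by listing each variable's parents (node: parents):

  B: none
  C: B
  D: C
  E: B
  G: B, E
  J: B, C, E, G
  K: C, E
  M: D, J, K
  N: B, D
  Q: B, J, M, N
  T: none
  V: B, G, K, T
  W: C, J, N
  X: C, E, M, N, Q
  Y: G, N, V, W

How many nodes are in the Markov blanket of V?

V's parents: B, G, K, T.
V's children: Y.
For each child, the remaining parents (spouses of V):
  parents(Y) \ {V} = {G, N, W}.
MB(V) = {B, G, K, N, T, W, Y}, which has 7 nodes.

7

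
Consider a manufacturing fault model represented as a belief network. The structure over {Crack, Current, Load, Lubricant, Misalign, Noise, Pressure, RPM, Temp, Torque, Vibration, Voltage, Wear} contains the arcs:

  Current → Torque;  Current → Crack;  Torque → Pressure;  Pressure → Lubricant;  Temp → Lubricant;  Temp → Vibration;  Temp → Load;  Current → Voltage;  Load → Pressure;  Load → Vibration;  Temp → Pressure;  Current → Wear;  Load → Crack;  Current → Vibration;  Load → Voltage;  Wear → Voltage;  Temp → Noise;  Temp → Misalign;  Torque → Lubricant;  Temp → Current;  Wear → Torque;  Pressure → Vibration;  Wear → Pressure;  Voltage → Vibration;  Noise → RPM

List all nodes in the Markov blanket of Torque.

By definition, MB(Torque) is built from Torque's parents, Torque's children, and the co-parents of Torque.
Ch(Torque) = {Lubricant, Pressure}.
Parents of Torque: Current, Wear.
Other parents of Torque's children:
  Pressure: Load, Temp, Wear
  Lubricant: Pressure, Temp
Taking the union gives {Current, Load, Lubricant, Pressure, Temp, Wear}.

{Current, Load, Lubricant, Pressure, Temp, Wear}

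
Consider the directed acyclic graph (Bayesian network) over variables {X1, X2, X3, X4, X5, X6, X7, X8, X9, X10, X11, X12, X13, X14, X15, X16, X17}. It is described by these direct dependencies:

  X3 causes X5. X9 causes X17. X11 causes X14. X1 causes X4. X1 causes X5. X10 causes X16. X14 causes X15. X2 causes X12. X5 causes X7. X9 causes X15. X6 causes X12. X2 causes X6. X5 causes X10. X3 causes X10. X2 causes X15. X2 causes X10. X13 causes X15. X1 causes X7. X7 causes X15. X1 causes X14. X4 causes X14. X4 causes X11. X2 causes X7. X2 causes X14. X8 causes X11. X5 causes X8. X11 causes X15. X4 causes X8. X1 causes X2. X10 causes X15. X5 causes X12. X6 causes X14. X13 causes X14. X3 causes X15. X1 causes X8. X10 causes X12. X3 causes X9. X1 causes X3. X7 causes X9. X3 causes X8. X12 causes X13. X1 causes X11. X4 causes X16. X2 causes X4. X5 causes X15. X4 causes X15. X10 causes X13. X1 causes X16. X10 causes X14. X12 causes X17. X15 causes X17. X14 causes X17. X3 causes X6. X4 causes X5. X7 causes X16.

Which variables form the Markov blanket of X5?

{X1, X2, X3, X4, X6, X7, X8, X9, X10, X11, X12, X13, X14, X15}

Parents of X5: X1, X3, X4.
Ch(X5) = {X7, X8, X10, X12, X15}.
Parents of each child, excluding X5:
  X7: X1, X2
  X8: X1, X3, X4
  X10: X2, X3
  X12: X2, X6, X10
  X15: X2, X3, X4, X7, X9, X10, X11, X13, X14
MB(X5) = {X1, X2, X3, X4, X6, X7, X8, X9, X10, X11, X12, X13, X14, X15}.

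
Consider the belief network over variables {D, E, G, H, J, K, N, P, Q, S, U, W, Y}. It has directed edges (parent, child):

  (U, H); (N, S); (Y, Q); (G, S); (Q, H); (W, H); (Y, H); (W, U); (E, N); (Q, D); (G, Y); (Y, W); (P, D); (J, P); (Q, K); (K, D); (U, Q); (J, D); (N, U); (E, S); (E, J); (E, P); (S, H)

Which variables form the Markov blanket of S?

{E, G, H, N, Q, U, W, Y}

Recall MB(v) = parents ∪ children ∪ spouses, where spouses are the other parents of v's children.
Pa(S) = {E, G, N}.
S's children: H.
Other parents of S's children:
  H: Q, U, W, Y
Taking the union gives {E, G, H, N, Q, U, W, Y}.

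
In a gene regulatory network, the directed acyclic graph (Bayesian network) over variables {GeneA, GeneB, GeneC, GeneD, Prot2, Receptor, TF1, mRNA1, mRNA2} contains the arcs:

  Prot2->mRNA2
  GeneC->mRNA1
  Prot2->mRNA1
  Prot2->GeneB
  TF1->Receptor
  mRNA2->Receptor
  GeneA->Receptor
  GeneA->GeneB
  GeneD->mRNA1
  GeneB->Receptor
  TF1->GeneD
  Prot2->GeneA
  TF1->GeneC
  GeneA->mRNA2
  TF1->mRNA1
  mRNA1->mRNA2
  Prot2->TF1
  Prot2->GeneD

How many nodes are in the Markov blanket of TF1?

8

TF1 has parent Prot2.
TF1 has children GeneC, GeneD, Receptor, mRNA1.
Parents of each child, excluding TF1:
  GeneD also has parent Prot2.
  GeneC has no other parent.
  mRNA1 also has parents GeneC, GeneD, Prot2.
  Receptor's other parents are GeneA, GeneB, mRNA2.
MB(TF1) = {GeneA, GeneB, GeneC, GeneD, Prot2, Receptor, mRNA1, mRNA2}, which has 8 nodes.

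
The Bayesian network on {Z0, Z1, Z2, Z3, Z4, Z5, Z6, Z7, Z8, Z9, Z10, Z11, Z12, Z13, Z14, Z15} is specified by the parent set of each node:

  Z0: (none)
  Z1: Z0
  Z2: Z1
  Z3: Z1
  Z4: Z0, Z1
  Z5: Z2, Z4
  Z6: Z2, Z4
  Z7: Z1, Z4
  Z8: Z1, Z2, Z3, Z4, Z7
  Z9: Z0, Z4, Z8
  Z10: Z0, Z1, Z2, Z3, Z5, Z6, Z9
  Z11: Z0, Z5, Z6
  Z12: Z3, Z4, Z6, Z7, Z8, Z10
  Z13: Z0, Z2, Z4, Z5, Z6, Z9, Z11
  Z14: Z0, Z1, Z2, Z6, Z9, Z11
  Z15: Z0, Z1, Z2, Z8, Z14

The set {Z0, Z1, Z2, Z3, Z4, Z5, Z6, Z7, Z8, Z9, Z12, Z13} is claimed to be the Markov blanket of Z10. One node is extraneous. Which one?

Parents of Z10: Z0, Z1, Z2, Z3, Z5, Z6, Z9.
Z10's children: Z12.
For each child, the remaining parents (spouses of Z10):
  parents(Z12) \ {Z10} = {Z3, Z4, Z6, Z7, Z8}.
MB(Z10) = {Z0, Z1, Z2, Z3, Z4, Z5, Z6, Z7, Z8, Z9, Z12}.
Z13 is neither a parent, child, nor co-parent of Z10, so it does not belong.

Z13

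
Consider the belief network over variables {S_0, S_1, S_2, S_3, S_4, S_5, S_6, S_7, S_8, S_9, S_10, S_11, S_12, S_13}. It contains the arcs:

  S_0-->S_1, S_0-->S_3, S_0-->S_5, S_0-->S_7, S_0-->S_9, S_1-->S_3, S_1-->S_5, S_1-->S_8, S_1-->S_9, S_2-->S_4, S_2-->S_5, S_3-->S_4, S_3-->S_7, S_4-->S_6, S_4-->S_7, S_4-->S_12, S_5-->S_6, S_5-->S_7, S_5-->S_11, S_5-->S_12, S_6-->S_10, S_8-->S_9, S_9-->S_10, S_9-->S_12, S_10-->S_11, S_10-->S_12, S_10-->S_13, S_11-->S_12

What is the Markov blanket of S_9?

A node's Markov blanket = Pa ∪ Ch ∪ (parents of Ch other than the node itself).
S_9's parents: S_0, S_1, S_8.
Children of S_9: S_10, S_12.
Other parents of S_9's children:
  S_10: S_6
  S_12: S_4, S_5, S_10, S_11
So the Markov blanket of S_9 is {S_0, S_1, S_4, S_5, S_6, S_8, S_10, S_11, S_12}.

{S_0, S_1, S_4, S_5, S_6, S_8, S_10, S_11, S_12}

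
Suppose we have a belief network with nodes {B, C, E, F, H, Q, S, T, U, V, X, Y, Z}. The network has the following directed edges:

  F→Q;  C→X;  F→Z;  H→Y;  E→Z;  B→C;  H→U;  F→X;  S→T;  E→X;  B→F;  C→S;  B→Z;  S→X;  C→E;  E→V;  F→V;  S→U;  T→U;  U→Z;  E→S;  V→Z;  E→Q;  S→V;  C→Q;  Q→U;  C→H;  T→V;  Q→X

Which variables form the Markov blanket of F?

{B, C, E, Q, S, T, U, V, X, Z}

A node's Markov blanket = Pa ∪ Ch ∪ (parents of Ch other than the node itself).
Parents of F: B.
F has children Q, V, X, Z.
Other parents of F's children:
  Q also has parents C, E.
  V also has parents E, S, T.
  X also has parents C, E, Q, S.
  parents(Z) \ {F} = {B, E, U, V}.
Union: {B} ∪ {Q, V, X, Z} ∪ {B, C, E, Q, S, T, U, V} = {B, C, E, Q, S, T, U, V, X, Z}.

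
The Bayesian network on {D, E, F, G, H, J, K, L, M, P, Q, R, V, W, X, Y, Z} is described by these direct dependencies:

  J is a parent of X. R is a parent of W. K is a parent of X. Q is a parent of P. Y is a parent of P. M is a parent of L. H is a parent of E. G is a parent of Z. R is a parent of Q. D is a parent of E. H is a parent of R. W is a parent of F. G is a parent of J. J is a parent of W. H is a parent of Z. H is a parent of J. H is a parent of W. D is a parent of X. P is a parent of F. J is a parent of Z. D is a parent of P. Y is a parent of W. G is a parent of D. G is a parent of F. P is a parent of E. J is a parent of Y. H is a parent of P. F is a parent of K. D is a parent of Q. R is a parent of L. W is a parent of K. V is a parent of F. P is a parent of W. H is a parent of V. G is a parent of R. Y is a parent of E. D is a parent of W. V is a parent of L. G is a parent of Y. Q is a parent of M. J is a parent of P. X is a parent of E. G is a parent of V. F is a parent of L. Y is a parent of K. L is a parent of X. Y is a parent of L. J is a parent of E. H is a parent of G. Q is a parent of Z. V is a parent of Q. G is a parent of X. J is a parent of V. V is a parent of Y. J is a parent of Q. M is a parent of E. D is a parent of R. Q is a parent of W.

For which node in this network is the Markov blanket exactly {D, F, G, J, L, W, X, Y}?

The target node must have every member of {D, F, G, J, L, W, X, Y} as a parent, child, or co-parent, and no others.
Parents of K: F, W, Y; children: X; co-parents: D, G, J, L.
These exactly cover the given set, so the node is K.

K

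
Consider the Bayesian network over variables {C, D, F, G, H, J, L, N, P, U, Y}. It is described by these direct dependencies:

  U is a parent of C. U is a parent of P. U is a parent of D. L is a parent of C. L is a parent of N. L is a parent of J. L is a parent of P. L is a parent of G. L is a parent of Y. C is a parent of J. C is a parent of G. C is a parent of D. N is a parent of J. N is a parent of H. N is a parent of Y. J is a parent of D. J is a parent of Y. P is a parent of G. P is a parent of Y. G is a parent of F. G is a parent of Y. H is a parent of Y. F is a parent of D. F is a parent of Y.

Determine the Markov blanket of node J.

By definition, MB(J) is built from J's parents, J's children, and the co-parents of J.
J has children D, Y.
J's parents: C, L, N.
Co-parents of J (other parents of its children):
  parents(D) \ {J} = {C, F, U}.
  Y's other parents are F, G, H, L, N, P.
Taking the union gives {C, D, F, G, H, L, N, P, U, Y}.

{C, D, F, G, H, L, N, P, U, Y}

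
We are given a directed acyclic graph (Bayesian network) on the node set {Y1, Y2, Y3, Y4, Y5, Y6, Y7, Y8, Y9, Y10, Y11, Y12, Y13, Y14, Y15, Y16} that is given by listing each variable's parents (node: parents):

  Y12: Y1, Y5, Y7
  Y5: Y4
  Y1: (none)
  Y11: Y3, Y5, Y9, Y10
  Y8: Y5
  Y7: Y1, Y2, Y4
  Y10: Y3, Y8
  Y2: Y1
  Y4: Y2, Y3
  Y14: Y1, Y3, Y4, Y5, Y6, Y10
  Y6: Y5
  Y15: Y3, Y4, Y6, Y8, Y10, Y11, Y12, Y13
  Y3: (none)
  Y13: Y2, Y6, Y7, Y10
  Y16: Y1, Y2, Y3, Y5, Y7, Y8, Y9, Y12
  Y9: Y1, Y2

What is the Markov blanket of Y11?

{Y3, Y4, Y5, Y6, Y8, Y9, Y10, Y12, Y13, Y15}

A node's Markov blanket = Pa ∪ Ch ∪ (parents of Ch other than the node itself).
Y11 has parents Y3, Y5, Y9, Y10.
Y11's children: Y15.
Co-parents of Y11 (other parents of its children):
  Y15 also has parents Y3, Y4, Y6, Y8, Y10, Y12, Y13.
So the Markov blanket of Y11 is {Y3, Y4, Y5, Y6, Y8, Y9, Y10, Y12, Y13, Y15}.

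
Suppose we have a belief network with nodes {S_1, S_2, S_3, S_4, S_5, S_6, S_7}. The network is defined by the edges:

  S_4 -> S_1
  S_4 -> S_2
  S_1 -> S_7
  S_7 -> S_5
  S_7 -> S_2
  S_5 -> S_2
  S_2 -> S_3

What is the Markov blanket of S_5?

The Markov blanket of a node is its parents, its children, and the other parents of its children.
S_5's parents: S_7.
Ch(S_5) = {S_2}.
Co-parents of S_5 (other parents of its children):
  S_2: S_4, S_7
MB(S_5) = {S_2, S_4, S_7}.

{S_2, S_4, S_7}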